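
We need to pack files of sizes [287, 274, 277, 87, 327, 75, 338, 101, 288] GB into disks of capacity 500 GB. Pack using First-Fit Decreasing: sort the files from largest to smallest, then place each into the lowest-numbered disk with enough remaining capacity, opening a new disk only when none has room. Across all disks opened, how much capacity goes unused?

Sorted descending: 338, 327, 288, 287, 277, 274, 101, 87, 75.
338 GB → disk 1 (remaining 162 GB)
327 GB → disk 2 (remaining 173 GB)
288 GB → disk 3 (remaining 212 GB)
287 GB → disk 4 (remaining 213 GB)
277 GB → disk 5 (remaining 223 GB)
274 GB → disk 6 (remaining 226 GB)
101 GB → disk 1 (remaining 61 GB)
87 GB → disk 2 (remaining 86 GB)
75 GB → disk 2 (remaining 11 GB)
6 disks × 500 GB = 3000 GB; used 2054 GB; unused 946 GB.

946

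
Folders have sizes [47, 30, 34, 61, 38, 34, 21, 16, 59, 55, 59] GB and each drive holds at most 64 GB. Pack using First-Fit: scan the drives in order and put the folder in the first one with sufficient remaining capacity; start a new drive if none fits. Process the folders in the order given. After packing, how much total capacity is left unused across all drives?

Put 47 GB in drive 1; 17 GB remain.
Put 30 GB in drive 2; 34 GB remain.
Put 34 GB in drive 2; 0 GB remain.
Put 61 GB in drive 3; 3 GB remain.
Put 38 GB in drive 4; 26 GB remain.
Put 34 GB in drive 5; 30 GB remain.
Put 21 GB in drive 4; 5 GB remain.
Put 16 GB in drive 1; 1 GB remain.
Put 59 GB in drive 6; 5 GB remain.
Put 55 GB in drive 7; 9 GB remain.
Put 59 GB in drive 8; 5 GB remain.
8 drives × 64 GB = 512 GB; used 454 GB; unused 58 GB.

58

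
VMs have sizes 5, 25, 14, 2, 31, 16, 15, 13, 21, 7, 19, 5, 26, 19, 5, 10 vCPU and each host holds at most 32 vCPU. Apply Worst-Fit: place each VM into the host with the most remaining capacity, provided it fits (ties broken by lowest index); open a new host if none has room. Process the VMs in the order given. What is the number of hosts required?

9

host 1: place 5 vCPU, 27 vCPU left
host 1: place 25 vCPU, 2 vCPU left
host 2: place 14 vCPU, 18 vCPU left
host 2: place 2 vCPU, 16 vCPU left
host 3: place 31 vCPU, 1 vCPU left
host 2: place 16 vCPU, 0 vCPU left
host 4: place 15 vCPU, 17 vCPU left
host 4: place 13 vCPU, 4 vCPU left
host 5: place 21 vCPU, 11 vCPU left
host 5: place 7 vCPU, 4 vCPU left
host 6: place 19 vCPU, 13 vCPU left
host 6: place 5 vCPU, 8 vCPU left
host 7: place 26 vCPU, 6 vCPU left
host 8: place 19 vCPU, 13 vCPU left
host 8: place 5 vCPU, 8 vCPU left
host 9: place 10 vCPU, 22 vCPU left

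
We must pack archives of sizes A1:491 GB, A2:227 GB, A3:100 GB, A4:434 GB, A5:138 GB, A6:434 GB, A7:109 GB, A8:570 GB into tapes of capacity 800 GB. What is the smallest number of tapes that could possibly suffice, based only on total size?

4

Total size = 491 + 227 + 100 + 434 + 138 + 434 + 109 + 570 = 2503 GB.
⌈2503 / 800⌉ = 4.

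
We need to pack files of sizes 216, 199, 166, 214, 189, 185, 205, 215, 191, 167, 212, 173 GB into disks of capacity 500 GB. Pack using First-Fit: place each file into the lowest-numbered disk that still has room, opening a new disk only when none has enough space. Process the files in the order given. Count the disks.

disk 1: place 216 GB, 284 GB left
disk 1: place 199 GB, 85 GB left
disk 2: place 166 GB, 334 GB left
disk 2: place 214 GB, 120 GB left
disk 3: place 189 GB, 311 GB left
disk 3: place 185 GB, 126 GB left
disk 4: place 205 GB, 295 GB left
disk 4: place 215 GB, 80 GB left
disk 5: place 191 GB, 309 GB left
disk 5: place 167 GB, 142 GB left
disk 6: place 212 GB, 288 GB left
disk 6: place 173 GB, 115 GB left

6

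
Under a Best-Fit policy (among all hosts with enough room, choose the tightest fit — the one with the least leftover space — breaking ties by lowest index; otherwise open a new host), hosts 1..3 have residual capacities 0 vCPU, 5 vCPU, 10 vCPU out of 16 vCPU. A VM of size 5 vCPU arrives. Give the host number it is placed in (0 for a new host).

Hosts with room: host 2 (5 vCPU), host 3 (10 vCPU).
Tightest fit is host 2 with 5 vCPU free.

2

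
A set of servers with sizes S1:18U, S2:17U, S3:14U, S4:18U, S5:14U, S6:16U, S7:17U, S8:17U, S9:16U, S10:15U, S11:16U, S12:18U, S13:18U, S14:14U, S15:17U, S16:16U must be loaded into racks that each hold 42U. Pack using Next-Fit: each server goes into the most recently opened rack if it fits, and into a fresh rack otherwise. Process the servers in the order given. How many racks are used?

8

S1 (18U) → rack 1 (remaining 24U)
S2 (17U) → rack 1 (remaining 7U)
S3 (14U) → rack 2 (remaining 28U)
S4 (18U) → rack 2 (remaining 10U)
S5 (14U) → rack 3 (remaining 28U)
S6 (16U) → rack 3 (remaining 12U)
S7 (17U) → rack 4 (remaining 25U)
S8 (17U) → rack 4 (remaining 8U)
S9 (16U) → rack 5 (remaining 26U)
S10 (15U) → rack 5 (remaining 11U)
S11 (16U) → rack 6 (remaining 26U)
S12 (18U) → rack 6 (remaining 8U)
S13 (18U) → rack 7 (remaining 24U)
S14 (14U) → rack 7 (remaining 10U)
S15 (17U) → rack 8 (remaining 25U)
S16 (16U) → rack 8 (remaining 9U)
Final racks: [18,17] [14,18] [14,16] [17,17] [16,15] [16,18] [18,14] [17,16].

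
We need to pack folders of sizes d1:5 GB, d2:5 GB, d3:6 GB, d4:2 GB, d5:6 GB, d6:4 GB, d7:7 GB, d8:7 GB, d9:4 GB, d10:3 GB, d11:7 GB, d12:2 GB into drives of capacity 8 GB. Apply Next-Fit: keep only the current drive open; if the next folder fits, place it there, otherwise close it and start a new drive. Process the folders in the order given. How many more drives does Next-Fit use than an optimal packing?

Next-Fit: [5] [5] [6,2] [6] [4] [7] [7] [4,3] [7] [2] → 10 drives.
Total size 58 GB; any packing needs at least ⌈58/8⌉ = 8 drives.
An optimal packing achieves that bound: [7] [7] [7] [6,2] [6,2] [5,3] [5] [4,4] → 8 drives.
Excess: 10 − 8 = 2.

2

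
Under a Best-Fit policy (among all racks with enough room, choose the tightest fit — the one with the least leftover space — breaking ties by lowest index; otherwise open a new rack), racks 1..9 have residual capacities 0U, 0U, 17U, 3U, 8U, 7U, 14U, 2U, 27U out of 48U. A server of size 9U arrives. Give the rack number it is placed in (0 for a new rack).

7

Racks with room: rack 3 (17U), rack 7 (14U), rack 9 (27U).
Tightest fit is rack 7 with 14U free.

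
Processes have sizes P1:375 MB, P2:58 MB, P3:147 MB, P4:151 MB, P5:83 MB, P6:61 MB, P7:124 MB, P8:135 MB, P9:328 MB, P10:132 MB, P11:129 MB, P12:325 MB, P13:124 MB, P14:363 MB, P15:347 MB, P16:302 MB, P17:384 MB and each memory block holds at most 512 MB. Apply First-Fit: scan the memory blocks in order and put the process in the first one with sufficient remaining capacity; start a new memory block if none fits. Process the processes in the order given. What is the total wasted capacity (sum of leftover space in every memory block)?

1040

P1 (375 MB) → memory block 1 (remaining 137 MB)
P2 (58 MB) → memory block 1 (remaining 79 MB)
P3 (147 MB) → memory block 2 (remaining 365 MB)
P4 (151 MB) → memory block 2 (remaining 214 MB)
P5 (83 MB) → memory block 2 (remaining 131 MB)
P6 (61 MB) → memory block 1 (remaining 18 MB)
P7 (124 MB) → memory block 2 (remaining 7 MB)
P8 (135 MB) → memory block 3 (remaining 377 MB)
P9 (328 MB) → memory block 3 (remaining 49 MB)
P10 (132 MB) → memory block 4 (remaining 380 MB)
P11 (129 MB) → memory block 4 (remaining 251 MB)
P12 (325 MB) → memory block 5 (remaining 187 MB)
P13 (124 MB) → memory block 4 (remaining 127 MB)
P14 (363 MB) → memory block 6 (remaining 149 MB)
P15 (347 MB) → memory block 7 (remaining 165 MB)
P16 (302 MB) → memory block 8 (remaining 210 MB)
P17 (384 MB) → memory block 9 (remaining 128 MB)
9 memory blocks × 512 MB = 4608 MB; used 3568 MB; unused 1040 MB.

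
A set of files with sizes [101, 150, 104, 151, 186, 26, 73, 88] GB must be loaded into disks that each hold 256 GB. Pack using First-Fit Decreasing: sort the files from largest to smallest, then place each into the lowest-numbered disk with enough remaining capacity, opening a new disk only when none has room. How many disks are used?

4

Sorted descending: 186, 151, 150, 104, 101, 88, 73, 26.
186 GB → disk 1 (remaining 70 GB)
151 GB → disk 2 (remaining 105 GB)
150 GB → disk 3 (remaining 106 GB)
104 GB → disk 2 (remaining 1 GB)
101 GB → disk 3 (remaining 5 GB)
88 GB → disk 4 (remaining 168 GB)
73 GB → disk 4 (remaining 95 GB)
26 GB → disk 1 (remaining 44 GB)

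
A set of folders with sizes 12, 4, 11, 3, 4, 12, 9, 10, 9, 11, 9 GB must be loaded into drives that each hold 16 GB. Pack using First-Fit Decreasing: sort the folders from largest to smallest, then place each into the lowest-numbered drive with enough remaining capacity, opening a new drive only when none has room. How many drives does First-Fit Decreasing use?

Sorted descending: 12, 12, 11, 11, 10, 9, 9, 9, 4, 4, 3.
Put 12 GB in drive 1; 4 GB remain.
Put 12 GB in drive 2; 4 GB remain.
Put 11 GB in drive 3; 5 GB remain.
Put 11 GB in drive 4; 5 GB remain.
Put 10 GB in drive 5; 6 GB remain.
Put 9 GB in drive 6; 7 GB remain.
Put 9 GB in drive 7; 7 GB remain.
Put 9 GB in drive 8; 7 GB remain.
Put 4 GB in drive 1; 0 GB remain.
Put 4 GB in drive 2; 0 GB remain.
Put 3 GB in drive 3; 2 GB remain.

8 drives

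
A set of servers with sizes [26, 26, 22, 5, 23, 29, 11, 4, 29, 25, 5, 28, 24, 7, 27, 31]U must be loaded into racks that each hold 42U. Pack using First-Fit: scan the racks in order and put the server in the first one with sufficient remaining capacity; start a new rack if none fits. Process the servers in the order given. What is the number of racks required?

11

26U → rack 1 (remaining 16U)
26U → rack 2 (remaining 16U)
22U → rack 3 (remaining 20U)
5U → rack 1 (remaining 11U)
23U → rack 4 (remaining 19U)
29U → rack 5 (remaining 13U)
11U → rack 1 (remaining 0U)
4U → rack 2 (remaining 12U)
29U → rack 6 (remaining 13U)
25U → rack 7 (remaining 17U)
5U → rack 2 (remaining 7U)
28U → rack 8 (remaining 14U)
24U → rack 9 (remaining 18U)
7U → rack 2 (remaining 0U)
27U → rack 10 (remaining 15U)
31U → rack 11 (remaining 11U)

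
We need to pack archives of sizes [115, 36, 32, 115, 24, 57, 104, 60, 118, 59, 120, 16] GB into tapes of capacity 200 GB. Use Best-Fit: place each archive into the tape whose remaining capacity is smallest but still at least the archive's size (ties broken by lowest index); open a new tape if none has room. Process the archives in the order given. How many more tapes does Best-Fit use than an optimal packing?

0

Best-Fit: [115,36,32,16] [115,24,57] [104,60] [118,59] [120] → 5 tapes.
Total size 856 GB; any packing needs at least ⌈856/200⌉ = 5 tapes.
So 5 is already optimal.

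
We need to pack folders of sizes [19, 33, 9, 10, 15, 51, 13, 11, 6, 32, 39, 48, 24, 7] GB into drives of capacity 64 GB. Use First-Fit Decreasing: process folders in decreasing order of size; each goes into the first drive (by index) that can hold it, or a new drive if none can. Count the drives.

Sorted descending: 51, 48, 39, 33, 32, 24, 19, 15, 13, 11, 10, 9, 7, 6.
Put 51 GB in drive 1; 13 GB remain.
Put 48 GB in drive 2; 16 GB remain.
Put 39 GB in drive 3; 25 GB remain.
Put 33 GB in drive 4; 31 GB remain.
Put 32 GB in drive 5; 32 GB remain.
Put 24 GB in drive 3; 1 GB remain.
Put 19 GB in drive 4; 12 GB remain.
Put 15 GB in drive 2; 1 GB remain.
Put 13 GB in drive 1; 0 GB remain.
Put 11 GB in drive 4; 1 GB remain.
Put 10 GB in drive 5; 22 GB remain.
Put 9 GB in drive 5; 13 GB remain.
Put 7 GB in drive 5; 6 GB remain.
Put 6 GB in drive 5; 0 GB remain.

5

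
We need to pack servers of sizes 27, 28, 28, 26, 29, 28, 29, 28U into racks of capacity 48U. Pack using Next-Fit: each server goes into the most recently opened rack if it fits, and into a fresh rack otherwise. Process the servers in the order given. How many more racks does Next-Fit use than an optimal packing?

Next-Fit: [27] [28] [28] [26] [29] [28] [29] [28] → 8 racks.
8 servers exceed 24U (half the capacity), and no two of those can share a rack, so at least 8 racks are needed.
So 8 is already optimal.

0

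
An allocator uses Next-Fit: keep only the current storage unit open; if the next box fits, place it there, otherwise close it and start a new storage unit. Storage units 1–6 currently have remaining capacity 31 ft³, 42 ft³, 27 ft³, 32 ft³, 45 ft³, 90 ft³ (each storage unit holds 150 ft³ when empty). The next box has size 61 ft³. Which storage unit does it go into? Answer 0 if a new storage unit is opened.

6

Next-Fit only looks at storage unit 6, which has 90 ft³ free.
61 ft³ fits there.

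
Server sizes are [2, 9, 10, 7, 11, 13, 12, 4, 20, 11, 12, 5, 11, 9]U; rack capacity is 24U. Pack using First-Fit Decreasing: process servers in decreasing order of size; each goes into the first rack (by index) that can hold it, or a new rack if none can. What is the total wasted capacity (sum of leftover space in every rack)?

8

Sorted descending: 20, 13, 12, 12, 11, 11, 11, 10, 9, 9, 7, 5, 4, 2.
20U → rack 1 (remaining 4U)
13U → rack 2 (remaining 11U)
12U → rack 3 (remaining 12U)
12U → rack 3 (remaining 0U)
11U → rack 2 (remaining 0U)
11U → rack 4 (remaining 13U)
11U → rack 4 (remaining 2U)
10U → rack 5 (remaining 14U)
9U → rack 5 (remaining 5U)
9U → rack 6 (remaining 15U)
7U → rack 6 (remaining 8U)
5U → rack 5 (remaining 0U)
4U → rack 1 (remaining 0U)
2U → rack 4 (remaining 0U)
6 racks × 24U = 144U; used 136U; unused 8U.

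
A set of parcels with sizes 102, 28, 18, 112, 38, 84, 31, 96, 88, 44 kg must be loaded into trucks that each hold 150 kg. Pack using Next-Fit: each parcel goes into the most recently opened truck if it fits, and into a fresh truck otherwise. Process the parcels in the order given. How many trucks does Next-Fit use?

102 kg → truck 1 (remaining 48 kg)
28 kg → truck 1 (remaining 20 kg)
18 kg → truck 1 (remaining 2 kg)
112 kg → truck 2 (remaining 38 kg)
38 kg → truck 2 (remaining 0 kg)
84 kg → truck 3 (remaining 66 kg)
31 kg → truck 3 (remaining 35 kg)
96 kg → truck 4 (remaining 54 kg)
88 kg → truck 5 (remaining 62 kg)
44 kg → truck 5 (remaining 18 kg)

5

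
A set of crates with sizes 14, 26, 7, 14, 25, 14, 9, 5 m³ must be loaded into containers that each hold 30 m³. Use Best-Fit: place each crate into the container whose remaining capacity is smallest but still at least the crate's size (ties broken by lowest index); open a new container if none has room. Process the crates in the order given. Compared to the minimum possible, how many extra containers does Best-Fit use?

0

Best-Fit: [14,7,9] [26] [14,14] [25,5] → 4 containers.
Total size 114 m³; any packing needs at least ⌈114/30⌉ = 4 containers.
So 4 is already optimal.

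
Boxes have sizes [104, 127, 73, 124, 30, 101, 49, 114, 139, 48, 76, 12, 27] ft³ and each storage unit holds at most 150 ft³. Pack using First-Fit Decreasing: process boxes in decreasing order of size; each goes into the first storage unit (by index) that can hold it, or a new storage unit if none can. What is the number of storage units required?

Sorted descending: 139, 127, 124, 114, 104, 101, 76, 73, 49, 48, 30, 27, 12.
Put 139 ft³ in storage unit 1; 11 ft³ remain.
Put 127 ft³ in storage unit 2; 23 ft³ remain.
Put 124 ft³ in storage unit 3; 26 ft³ remain.
Put 114 ft³ in storage unit 4; 36 ft³ remain.
Put 104 ft³ in storage unit 5; 46 ft³ remain.
Put 101 ft³ in storage unit 6; 49 ft³ remain.
Put 76 ft³ in storage unit 7; 74 ft³ remain.
Put 73 ft³ in storage unit 7; 1 ft³ remain.
Put 49 ft³ in storage unit 6; 0 ft³ remain.
Put 48 ft³ in storage unit 8; 102 ft³ remain.
Put 30 ft³ in storage unit 4; 6 ft³ remain.
Put 27 ft³ in storage unit 5; 19 ft³ remain.
Put 12 ft³ in storage unit 2; 11 ft³ remain.
Final storage units: [139] [127,12] [124] [114,30] [104,27] [101,49] [76,73] [48].

8 storage units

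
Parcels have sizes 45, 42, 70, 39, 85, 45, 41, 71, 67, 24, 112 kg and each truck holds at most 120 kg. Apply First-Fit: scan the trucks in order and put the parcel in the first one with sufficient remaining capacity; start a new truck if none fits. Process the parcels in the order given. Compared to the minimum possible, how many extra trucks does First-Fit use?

First-Fit: [45,42,24] [70,39] [85] [45,41] [71] [67] [112] → 7 trucks.
Total size 641 kg; any packing needs at least ⌈641/120⌉ = 6 trucks.
An optimal packing achieves that bound: [112] [85,24] [71,45] [70,45] [67,42] [41,39] → 6 trucks.
Excess: 7 − 6 = 1.

1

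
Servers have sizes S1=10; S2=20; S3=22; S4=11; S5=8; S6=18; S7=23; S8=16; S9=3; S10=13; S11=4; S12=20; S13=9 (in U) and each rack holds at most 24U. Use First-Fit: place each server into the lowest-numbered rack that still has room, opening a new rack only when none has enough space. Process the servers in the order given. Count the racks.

Put S1 (10U) in rack 1; 14U remain.
Put S2 (20U) in rack 2; 4U remain.
Put S3 (22U) in rack 3; 2U remain.
Put S4 (11U) in rack 1; 3U remain.
Put S5 (8U) in rack 4; 16U remain.
Put S6 (18U) in rack 5; 6U remain.
Put S7 (23U) in rack 6; 1U remain.
Put S8 (16U) in rack 4; 0U remain.
Put S9 (3U) in rack 1; 0U remain.
Put S10 (13U) in rack 7; 11U remain.
Put S11 (4U) in rack 2; 0U remain.
Put S12 (20U) in rack 8; 4U remain.
Put S13 (9U) in rack 7; 2U remain.
Final racks: [10,11,3] [20,4] [22] [8,16] [18] [23] [13,9] [20].

8 racks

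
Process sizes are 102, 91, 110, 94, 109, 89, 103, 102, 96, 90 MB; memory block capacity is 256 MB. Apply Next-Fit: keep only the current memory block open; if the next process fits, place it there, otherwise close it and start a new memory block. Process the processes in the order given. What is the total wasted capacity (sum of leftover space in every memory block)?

memory block 1: place 102 MB, 154 MB left
memory block 1: place 91 MB, 63 MB left
memory block 2: place 110 MB, 146 MB left
memory block 2: place 94 MB, 52 MB left
memory block 3: place 109 MB, 147 MB left
memory block 3: place 89 MB, 58 MB left
memory block 4: place 103 MB, 153 MB left
memory block 4: place 102 MB, 51 MB left
memory block 5: place 96 MB, 160 MB left
memory block 5: place 90 MB, 70 MB left
5 memory blocks × 256 MB = 1280 MB; used 986 MB; unused 294 MB.

294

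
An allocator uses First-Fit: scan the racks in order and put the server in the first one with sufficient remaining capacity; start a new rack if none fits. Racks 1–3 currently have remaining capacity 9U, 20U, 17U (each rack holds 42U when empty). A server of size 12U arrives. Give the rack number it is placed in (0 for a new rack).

2

Racks with room: rack 2 (20U), rack 3 (17U).
The first with room is rack 2.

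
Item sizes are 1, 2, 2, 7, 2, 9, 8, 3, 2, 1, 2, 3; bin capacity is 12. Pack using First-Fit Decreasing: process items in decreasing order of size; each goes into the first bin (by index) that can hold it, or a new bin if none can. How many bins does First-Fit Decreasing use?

Sorted descending: 9, 8, 7, 3, 3, 2, 2, 2, 2, 2, 1, 1.
bin 1: place 9, 3 left
bin 2: place 8, 4 left
bin 3: place 7, 5 left
bin 1: place 3, 0 left
bin 2: place 3, 1 left
bin 3: place 2, 3 left
bin 3: place 2, 1 left
bin 4: place 2, 10 left
bin 4: place 2, 8 left
bin 4: place 2, 6 left
bin 2: place 1, 0 left
bin 3: place 1, 0 left

4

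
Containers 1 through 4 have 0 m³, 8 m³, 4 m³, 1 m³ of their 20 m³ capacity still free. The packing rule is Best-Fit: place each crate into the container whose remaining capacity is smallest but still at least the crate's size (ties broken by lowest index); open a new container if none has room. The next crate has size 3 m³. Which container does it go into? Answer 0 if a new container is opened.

3

Containers with room: container 2 (8 m³), container 3 (4 m³).
Tightest fit is container 3 with 4 m³ free.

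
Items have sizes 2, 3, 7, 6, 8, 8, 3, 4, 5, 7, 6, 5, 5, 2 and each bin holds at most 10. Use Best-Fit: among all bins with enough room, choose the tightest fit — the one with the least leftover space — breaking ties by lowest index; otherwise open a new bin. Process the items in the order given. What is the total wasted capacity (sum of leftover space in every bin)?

bin 1: place 2, 8 left
bin 1: place 3, 5 left
bin 2: place 7, 3 left
bin 3: place 6, 4 left
bin 4: place 8, 2 left
bin 5: place 8, 2 left
bin 2: place 3, 0 left
bin 3: place 4, 0 left
bin 1: place 5, 0 left
bin 6: place 7, 3 left
bin 7: place 6, 4 left
bin 8: place 5, 5 left
bin 8: place 5, 0 left
bin 4: place 2, 0 left
8 bins × 10 = 80; used 71; unused 9.

9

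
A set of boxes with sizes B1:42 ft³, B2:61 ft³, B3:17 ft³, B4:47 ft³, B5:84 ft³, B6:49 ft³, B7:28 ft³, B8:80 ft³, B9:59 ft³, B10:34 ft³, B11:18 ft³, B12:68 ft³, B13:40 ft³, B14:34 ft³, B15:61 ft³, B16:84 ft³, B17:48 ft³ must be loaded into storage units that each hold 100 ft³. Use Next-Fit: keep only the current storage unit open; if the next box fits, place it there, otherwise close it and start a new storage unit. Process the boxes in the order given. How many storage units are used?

storage unit 1: place B1 (42 ft³), 58 ft³ left
storage unit 2: place B2 (61 ft³), 39 ft³ left
storage unit 2: place B3 (17 ft³), 22 ft³ left
storage unit 3: place B4 (47 ft³), 53 ft³ left
storage unit 4: place B5 (84 ft³), 16 ft³ left
storage unit 5: place B6 (49 ft³), 51 ft³ left
storage unit 5: place B7 (28 ft³), 23 ft³ left
storage unit 6: place B8 (80 ft³), 20 ft³ left
storage unit 7: place B9 (59 ft³), 41 ft³ left
storage unit 7: place B10 (34 ft³), 7 ft³ left
storage unit 8: place B11 (18 ft³), 82 ft³ left
storage unit 8: place B12 (68 ft³), 14 ft³ left
storage unit 9: place B13 (40 ft³), 60 ft³ left
storage unit 9: place B14 (34 ft³), 26 ft³ left
storage unit 10: place B15 (61 ft³), 39 ft³ left
storage unit 11: place B16 (84 ft³), 16 ft³ left
storage unit 12: place B17 (48 ft³), 52 ft³ left

12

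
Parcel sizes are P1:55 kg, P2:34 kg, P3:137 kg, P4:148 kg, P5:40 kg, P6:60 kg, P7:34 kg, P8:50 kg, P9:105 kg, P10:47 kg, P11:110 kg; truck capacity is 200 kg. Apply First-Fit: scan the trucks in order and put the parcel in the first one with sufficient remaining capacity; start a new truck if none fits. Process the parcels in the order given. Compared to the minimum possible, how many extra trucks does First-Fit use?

0

First-Fit: [55,34,40,60] [137,34] [148,50] [105,47] [110] → 5 trucks.
Total size 820 kg; any packing needs at least ⌈820/200⌉ = 5 trucks.
So 5 is already optimal.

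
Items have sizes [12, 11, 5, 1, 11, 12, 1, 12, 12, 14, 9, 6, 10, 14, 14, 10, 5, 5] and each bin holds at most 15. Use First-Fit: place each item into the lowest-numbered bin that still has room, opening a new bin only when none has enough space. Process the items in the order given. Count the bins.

13

bin 1: place 12, 3 left
bin 2: place 11, 4 left
bin 3: place 5, 10 left
bin 1: place 1, 2 left
bin 4: place 11, 4 left
bin 5: place 12, 3 left
bin 1: place 1, 1 left
bin 6: place 12, 3 left
bin 7: place 12, 3 left
bin 8: place 14, 1 left
bin 3: place 9, 1 left
bin 9: place 6, 9 left
bin 10: place 10, 5 left
bin 11: place 14, 1 left
bin 12: place 14, 1 left
bin 13: place 10, 5 left
bin 9: place 5, 4 left
bin 10: place 5, 0 left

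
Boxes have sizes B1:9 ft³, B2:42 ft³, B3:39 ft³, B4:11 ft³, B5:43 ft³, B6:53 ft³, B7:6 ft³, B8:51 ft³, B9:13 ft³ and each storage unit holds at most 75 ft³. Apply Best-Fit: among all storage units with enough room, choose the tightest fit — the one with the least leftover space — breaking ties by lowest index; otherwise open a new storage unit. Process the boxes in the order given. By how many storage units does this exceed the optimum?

Best-Fit: [9,42,11,6] [39] [43] [53,13] [51] → 5 storage units.
5 boxes exceed 37.5 ft³ (half the capacity), and no two of those can share a storage unit, so at least 5 storage units are needed.
So 5 is already optimal.

0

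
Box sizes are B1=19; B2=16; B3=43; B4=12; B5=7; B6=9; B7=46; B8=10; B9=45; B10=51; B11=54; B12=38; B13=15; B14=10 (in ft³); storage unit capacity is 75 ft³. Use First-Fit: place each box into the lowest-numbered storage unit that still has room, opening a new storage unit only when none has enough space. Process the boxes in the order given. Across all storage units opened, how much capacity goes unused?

B1 (19 ft³) → storage unit 1 (remaining 56 ft³)
B2 (16 ft³) → storage unit 1 (remaining 40 ft³)
B3 (43 ft³) → storage unit 2 (remaining 32 ft³)
B4 (12 ft³) → storage unit 1 (remaining 28 ft³)
B5 (7 ft³) → storage unit 1 (remaining 21 ft³)
B6 (9 ft³) → storage unit 1 (remaining 12 ft³)
B7 (46 ft³) → storage unit 3 (remaining 29 ft³)
B8 (10 ft³) → storage unit 1 (remaining 2 ft³)
B9 (45 ft³) → storage unit 4 (remaining 30 ft³)
B10 (51 ft³) → storage unit 5 (remaining 24 ft³)
B11 (54 ft³) → storage unit 6 (remaining 21 ft³)
B12 (38 ft³) → storage unit 7 (remaining 37 ft³)
B13 (15 ft³) → storage unit 2 (remaining 17 ft³)
B14 (10 ft³) → storage unit 2 (remaining 7 ft³)
7 storage units × 75 ft³ = 525 ft³; used 375 ft³; unused 150 ft³.

150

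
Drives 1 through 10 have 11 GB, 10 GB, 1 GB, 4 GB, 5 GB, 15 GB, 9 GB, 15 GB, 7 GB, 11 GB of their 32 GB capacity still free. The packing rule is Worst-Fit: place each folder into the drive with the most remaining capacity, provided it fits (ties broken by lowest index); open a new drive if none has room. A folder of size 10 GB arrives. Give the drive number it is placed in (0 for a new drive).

6

Drives with room: drive 1 (11 GB), drive 2 (10 GB), drive 6 (15 GB), drive 8 (15 GB), drive 10 (11 GB).
Most room is drive 6 with 15 GB free.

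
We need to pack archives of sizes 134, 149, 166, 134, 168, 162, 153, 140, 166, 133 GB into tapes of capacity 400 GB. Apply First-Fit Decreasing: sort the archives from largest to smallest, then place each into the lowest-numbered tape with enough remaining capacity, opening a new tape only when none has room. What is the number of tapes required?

5 tapes

Sorted descending: 168, 166, 166, 162, 153, 149, 140, 134, 134, 133.
Put 168 GB in tape 1; 232 GB remain.
Put 166 GB in tape 1; 66 GB remain.
Put 166 GB in tape 2; 234 GB remain.
Put 162 GB in tape 2; 72 GB remain.
Put 153 GB in tape 3; 247 GB remain.
Put 149 GB in tape 3; 98 GB remain.
Put 140 GB in tape 4; 260 GB remain.
Put 134 GB in tape 4; 126 GB remain.
Put 134 GB in tape 5; 266 GB remain.
Put 133 GB in tape 5; 133 GB remain.
Final tapes: [168,166] [166,162] [153,149] [140,134] [134,133].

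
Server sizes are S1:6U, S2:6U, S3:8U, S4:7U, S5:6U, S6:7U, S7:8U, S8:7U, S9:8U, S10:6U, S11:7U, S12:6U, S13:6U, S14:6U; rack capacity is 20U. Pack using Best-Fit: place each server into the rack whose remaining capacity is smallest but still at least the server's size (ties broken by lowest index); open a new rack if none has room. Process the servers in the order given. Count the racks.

5 racks

rack 1: place S1 (6U), 14U left
rack 1: place S2 (6U), 8U left
rack 1: place S3 (8U), 0U left
rack 2: place S4 (7U), 13U left
rack 2: place S5 (6U), 7U left
rack 2: place S6 (7U), 0U left
rack 3: place S7 (8U), 12U left
rack 3: place S8 (7U), 5U left
rack 4: place S9 (8U), 12U left
rack 4: place S10 (6U), 6U left
rack 5: place S11 (7U), 13U left
rack 4: place S12 (6U), 0U left
rack 5: place S13 (6U), 7U left
rack 5: place S14 (6U), 1U left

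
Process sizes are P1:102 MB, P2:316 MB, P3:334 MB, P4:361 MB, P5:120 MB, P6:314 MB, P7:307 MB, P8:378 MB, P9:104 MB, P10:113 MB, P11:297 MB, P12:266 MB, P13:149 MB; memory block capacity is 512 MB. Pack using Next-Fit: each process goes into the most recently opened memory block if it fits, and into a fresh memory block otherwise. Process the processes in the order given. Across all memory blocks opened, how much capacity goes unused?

memory block 1: place P1 (102 MB), 410 MB left
memory block 1: place P2 (316 MB), 94 MB left
memory block 2: place P3 (334 MB), 178 MB left
memory block 3: place P4 (361 MB), 151 MB left
memory block 3: place P5 (120 MB), 31 MB left
memory block 4: place P6 (314 MB), 198 MB left
memory block 5: place P7 (307 MB), 205 MB left
memory block 6: place P8 (378 MB), 134 MB left
memory block 6: place P9 (104 MB), 30 MB left
memory block 7: place P10 (113 MB), 399 MB left
memory block 7: place P11 (297 MB), 102 MB left
memory block 8: place P12 (266 MB), 246 MB left
memory block 8: place P13 (149 MB), 97 MB left
8 memory blocks × 512 MB = 4096 MB; used 3161 MB; unused 935 MB.

935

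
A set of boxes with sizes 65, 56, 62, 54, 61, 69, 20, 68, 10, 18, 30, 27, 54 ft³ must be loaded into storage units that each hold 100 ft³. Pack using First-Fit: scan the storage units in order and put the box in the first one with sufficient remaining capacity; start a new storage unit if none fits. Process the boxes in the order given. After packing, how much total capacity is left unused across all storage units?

storage unit 1: place 65 ft³, 35 ft³ left
storage unit 2: place 56 ft³, 44 ft³ left
storage unit 3: place 62 ft³, 38 ft³ left
storage unit 4: place 54 ft³, 46 ft³ left
storage unit 5: place 61 ft³, 39 ft³ left
storage unit 6: place 69 ft³, 31 ft³ left
storage unit 1: place 20 ft³, 15 ft³ left
storage unit 7: place 68 ft³, 32 ft³ left
storage unit 1: place 10 ft³, 5 ft³ left
storage unit 2: place 18 ft³, 26 ft³ left
storage unit 3: place 30 ft³, 8 ft³ left
storage unit 4: place 27 ft³, 19 ft³ left
storage unit 8: place 54 ft³, 46 ft³ left
8 storage units × 100 ft³ = 800 ft³; used 594 ft³; unused 206 ft³.

206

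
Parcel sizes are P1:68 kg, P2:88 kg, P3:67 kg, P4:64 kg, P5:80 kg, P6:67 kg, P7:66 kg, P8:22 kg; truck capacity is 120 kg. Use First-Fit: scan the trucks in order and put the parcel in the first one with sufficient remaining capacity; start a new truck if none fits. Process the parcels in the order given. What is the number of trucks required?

7 trucks

Put P1 (68 kg) in truck 1; 52 kg remain.
Put P2 (88 kg) in truck 2; 32 kg remain.
Put P3 (67 kg) in truck 3; 53 kg remain.
Put P4 (64 kg) in truck 4; 56 kg remain.
Put P5 (80 kg) in truck 5; 40 kg remain.
Put P6 (67 kg) in truck 6; 53 kg remain.
Put P7 (66 kg) in truck 7; 54 kg remain.
Put P8 (22 kg) in truck 1; 30 kg remain.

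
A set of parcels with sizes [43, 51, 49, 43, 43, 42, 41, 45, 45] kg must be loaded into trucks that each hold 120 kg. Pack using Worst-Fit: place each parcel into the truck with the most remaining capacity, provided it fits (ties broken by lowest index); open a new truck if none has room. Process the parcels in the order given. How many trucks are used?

5

43 kg → truck 1 (remaining 77 kg)
51 kg → truck 1 (remaining 26 kg)
49 kg → truck 2 (remaining 71 kg)
43 kg → truck 2 (remaining 28 kg)
43 kg → truck 3 (remaining 77 kg)
42 kg → truck 3 (remaining 35 kg)
41 kg → truck 4 (remaining 79 kg)
45 kg → truck 4 (remaining 34 kg)
45 kg → truck 5 (remaining 75 kg)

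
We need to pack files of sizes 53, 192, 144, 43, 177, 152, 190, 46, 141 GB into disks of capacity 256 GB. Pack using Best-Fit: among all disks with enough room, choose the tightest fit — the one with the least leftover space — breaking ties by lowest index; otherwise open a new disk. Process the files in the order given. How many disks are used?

53 GB → disk 1 (remaining 203 GB)
192 GB → disk 1 (remaining 11 GB)
144 GB → disk 2 (remaining 112 GB)
43 GB → disk 2 (remaining 69 GB)
177 GB → disk 3 (remaining 79 GB)
152 GB → disk 4 (remaining 104 GB)
190 GB → disk 5 (remaining 66 GB)
46 GB → disk 5 (remaining 20 GB)
141 GB → disk 6 (remaining 115 GB)

6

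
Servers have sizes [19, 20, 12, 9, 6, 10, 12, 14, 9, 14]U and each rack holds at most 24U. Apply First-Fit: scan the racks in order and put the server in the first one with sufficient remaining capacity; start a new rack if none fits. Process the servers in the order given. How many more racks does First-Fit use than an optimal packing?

1

First-Fit: [19] [20] [12,9] [6,10] [12,9] [14] [14] → 7 racks.
Total size 125U; any packing needs at least ⌈125/24⌉ = 6 racks.
An optimal packing achieves that bound: [20] [19] [14,10] [14,9] [12,12] [9,6] → 6 racks.
Excess: 7 − 6 = 1.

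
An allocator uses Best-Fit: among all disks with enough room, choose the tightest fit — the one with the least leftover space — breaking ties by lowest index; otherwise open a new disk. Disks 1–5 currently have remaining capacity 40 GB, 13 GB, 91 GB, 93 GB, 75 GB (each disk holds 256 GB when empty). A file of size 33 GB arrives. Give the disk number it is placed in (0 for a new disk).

1

Disks with room: disk 1 (40 GB), disk 3 (91 GB), disk 4 (93 GB), disk 5 (75 GB).
Tightest fit is disk 1 with 40 GB free.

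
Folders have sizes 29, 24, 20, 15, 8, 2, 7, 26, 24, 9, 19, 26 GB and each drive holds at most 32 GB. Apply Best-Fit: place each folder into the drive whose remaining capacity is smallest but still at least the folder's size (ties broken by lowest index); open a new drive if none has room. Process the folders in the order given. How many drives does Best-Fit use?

Put 29 GB in drive 1; 3 GB remain.
Put 24 GB in drive 2; 8 GB remain.
Put 20 GB in drive 3; 12 GB remain.
Put 15 GB in drive 4; 17 GB remain.
Put 8 GB in drive 2; 0 GB remain.
Put 2 GB in drive 1; 1 GB remain.
Put 7 GB in drive 3; 5 GB remain.
Put 26 GB in drive 5; 6 GB remain.
Put 24 GB in drive 6; 8 GB remain.
Put 9 GB in drive 4; 8 GB remain.
Put 19 GB in drive 7; 13 GB remain.
Put 26 GB in drive 8; 6 GB remain.
Final drives: [29,2] [24,8] [20,7] [15,9] [26] [24] [19] [26].

8 drives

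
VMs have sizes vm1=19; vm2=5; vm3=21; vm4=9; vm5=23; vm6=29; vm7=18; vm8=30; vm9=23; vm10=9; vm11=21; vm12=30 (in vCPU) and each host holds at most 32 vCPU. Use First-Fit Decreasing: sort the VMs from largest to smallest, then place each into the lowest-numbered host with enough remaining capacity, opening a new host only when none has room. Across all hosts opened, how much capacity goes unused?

51

Sorted descending: 30, 30, 29, 23, 23, 21, 21, 19, 18, 9, 9, 5.
30 vCPU → host 1 (remaining 2 vCPU)
30 vCPU → host 2 (remaining 2 vCPU)
29 vCPU → host 3 (remaining 3 vCPU)
23 vCPU → host 4 (remaining 9 vCPU)
23 vCPU → host 5 (remaining 9 vCPU)
21 vCPU → host 6 (remaining 11 vCPU)
21 vCPU → host 7 (remaining 11 vCPU)
19 vCPU → host 8 (remaining 13 vCPU)
18 vCPU → host 9 (remaining 14 vCPU)
9 vCPU → host 4 (remaining 0 vCPU)
9 vCPU → host 5 (remaining 0 vCPU)
5 vCPU → host 6 (remaining 6 vCPU)
9 hosts × 32 vCPU = 288 vCPU; used 237 vCPU; unused 51 vCPU.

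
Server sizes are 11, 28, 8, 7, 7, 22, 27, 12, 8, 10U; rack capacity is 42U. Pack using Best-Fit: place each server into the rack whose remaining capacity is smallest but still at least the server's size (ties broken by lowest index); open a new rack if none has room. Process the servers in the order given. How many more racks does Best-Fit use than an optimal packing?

Best-Fit: [11,28] [8,7,7,8,10] [22] [27,12] → 4 racks.
Total size 140U; any packing needs at least ⌈140/42⌉ = 4 racks.
So 4 is already optimal.

0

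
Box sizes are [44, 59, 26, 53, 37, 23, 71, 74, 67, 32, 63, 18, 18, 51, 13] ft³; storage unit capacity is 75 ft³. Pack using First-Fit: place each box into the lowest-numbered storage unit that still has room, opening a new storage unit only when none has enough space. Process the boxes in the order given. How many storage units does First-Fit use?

10

storage unit 1: place 44 ft³, 31 ft³ left
storage unit 2: place 59 ft³, 16 ft³ left
storage unit 1: place 26 ft³, 5 ft³ left
storage unit 3: place 53 ft³, 22 ft³ left
storage unit 4: place 37 ft³, 38 ft³ left
storage unit 4: place 23 ft³, 15 ft³ left
storage unit 5: place 71 ft³, 4 ft³ left
storage unit 6: place 74 ft³, 1 ft³ left
storage unit 7: place 67 ft³, 8 ft³ left
storage unit 8: place 32 ft³, 43 ft³ left
storage unit 9: place 63 ft³, 12 ft³ left
storage unit 3: place 18 ft³, 4 ft³ left
storage unit 8: place 18 ft³, 25 ft³ left
storage unit 10: place 51 ft³, 24 ft³ left
storage unit 2: place 13 ft³, 3 ft³ left
Final storage units: [44,26] [59,13] [53,18] [37,23] [71] [74] [67] [32,18] [63] [51].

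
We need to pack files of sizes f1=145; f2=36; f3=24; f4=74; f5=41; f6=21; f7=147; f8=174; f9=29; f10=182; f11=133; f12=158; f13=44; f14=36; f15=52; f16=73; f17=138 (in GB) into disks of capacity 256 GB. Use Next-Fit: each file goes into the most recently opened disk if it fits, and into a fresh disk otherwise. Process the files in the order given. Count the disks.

9

f1 (145 GB) → disk 1 (remaining 111 GB)
f2 (36 GB) → disk 1 (remaining 75 GB)
f3 (24 GB) → disk 1 (remaining 51 GB)
f4 (74 GB) → disk 2 (remaining 182 GB)
f5 (41 GB) → disk 2 (remaining 141 GB)
f6 (21 GB) → disk 2 (remaining 120 GB)
f7 (147 GB) → disk 3 (remaining 109 GB)
f8 (174 GB) → disk 4 (remaining 82 GB)
f9 (29 GB) → disk 4 (remaining 53 GB)
f10 (182 GB) → disk 5 (remaining 74 GB)
f11 (133 GB) → disk 6 (remaining 123 GB)
f12 (158 GB) → disk 7 (remaining 98 GB)
f13 (44 GB) → disk 7 (remaining 54 GB)
f14 (36 GB) → disk 7 (remaining 18 GB)
f15 (52 GB) → disk 8 (remaining 204 GB)
f16 (73 GB) → disk 8 (remaining 131 GB)
f17 (138 GB) → disk 9 (remaining 118 GB)
Final disks: [145,36,24] [74,41,21] [147] [174,29] [182] [133] [158,44,36] [52,73] [138].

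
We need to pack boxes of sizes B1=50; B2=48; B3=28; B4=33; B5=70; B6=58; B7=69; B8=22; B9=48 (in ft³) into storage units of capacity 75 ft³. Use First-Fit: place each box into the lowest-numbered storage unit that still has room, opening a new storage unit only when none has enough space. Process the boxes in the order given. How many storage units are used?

B1 (50 ft³) → storage unit 1 (remaining 25 ft³)
B2 (48 ft³) → storage unit 2 (remaining 27 ft³)
B3 (28 ft³) → storage unit 3 (remaining 47 ft³)
B4 (33 ft³) → storage unit 3 (remaining 14 ft³)
B5 (70 ft³) → storage unit 4 (remaining 5 ft³)
B6 (58 ft³) → storage unit 5 (remaining 17 ft³)
B7 (69 ft³) → storage unit 6 (remaining 6 ft³)
B8 (22 ft³) → storage unit 1 (remaining 3 ft³)
B9 (48 ft³) → storage unit 7 (remaining 27 ft³)
Final storage units: [50,22] [48] [28,33] [70] [58] [69] [48].

7 storage units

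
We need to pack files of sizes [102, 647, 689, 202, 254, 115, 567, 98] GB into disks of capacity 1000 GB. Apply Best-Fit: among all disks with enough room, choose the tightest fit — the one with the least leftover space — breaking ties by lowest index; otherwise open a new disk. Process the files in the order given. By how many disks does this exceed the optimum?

Best-Fit: [102,647,202] [689,254] [115,567,98] → 3 disks.
Total size 2674 GB; any packing needs at least ⌈2674/1000⌉ = 3 disks.
So 3 is already optimal.

0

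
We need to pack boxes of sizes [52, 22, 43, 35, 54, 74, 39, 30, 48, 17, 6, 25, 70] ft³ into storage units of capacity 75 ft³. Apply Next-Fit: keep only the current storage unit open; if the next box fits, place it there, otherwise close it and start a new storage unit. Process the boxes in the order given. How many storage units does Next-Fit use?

Put 52 ft³ in storage unit 1; 23 ft³ remain.
Put 22 ft³ in storage unit 1; 1 ft³ remain.
Put 43 ft³ in storage unit 2; 32 ft³ remain.
Put 35 ft³ in storage unit 3; 40 ft³ remain.
Put 54 ft³ in storage unit 4; 21 ft³ remain.
Put 74 ft³ in storage unit 5; 1 ft³ remain.
Put 39 ft³ in storage unit 6; 36 ft³ remain.
Put 30 ft³ in storage unit 6; 6 ft³ remain.
Put 48 ft³ in storage unit 7; 27 ft³ remain.
Put 17 ft³ in storage unit 7; 10 ft³ remain.
Put 6 ft³ in storage unit 7; 4 ft³ remain.
Put 25 ft³ in storage unit 8; 50 ft³ remain.
Put 70 ft³ in storage unit 9; 5 ft³ remain.
Final storage units: [52,22] [43] [35] [54] [74] [39,30] [48,17,6] [25] [70].

9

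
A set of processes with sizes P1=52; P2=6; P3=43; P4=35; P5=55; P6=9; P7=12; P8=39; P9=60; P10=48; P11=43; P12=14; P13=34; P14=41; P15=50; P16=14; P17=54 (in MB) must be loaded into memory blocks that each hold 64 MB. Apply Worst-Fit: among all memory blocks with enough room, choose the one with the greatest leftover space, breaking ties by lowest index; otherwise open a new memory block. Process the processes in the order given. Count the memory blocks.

12

memory block 1: place P1 (52 MB), 12 MB left
memory block 1: place P2 (6 MB), 6 MB left
memory block 2: place P3 (43 MB), 21 MB left
memory block 3: place P4 (35 MB), 29 MB left
memory block 4: place P5 (55 MB), 9 MB left
memory block 3: place P6 (9 MB), 20 MB left
memory block 2: place P7 (12 MB), 9 MB left
memory block 5: place P8 (39 MB), 25 MB left
memory block 6: place P9 (60 MB), 4 MB left
memory block 7: place P10 (48 MB), 16 MB left
memory block 8: place P11 (43 MB), 21 MB left
memory block 5: place P12 (14 MB), 11 MB left
memory block 9: place P13 (34 MB), 30 MB left
memory block 10: place P14 (41 MB), 23 MB left
memory block 11: place P15 (50 MB), 14 MB left
memory block 9: place P16 (14 MB), 16 MB left
memory block 12: place P17 (54 MB), 10 MB left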